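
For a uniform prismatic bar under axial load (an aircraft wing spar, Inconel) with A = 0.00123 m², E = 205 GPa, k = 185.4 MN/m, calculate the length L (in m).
Model: a uniform prismatic bar under axial load, so k = (A·E) / L.
Solve for L: L = (A·E) / k.
Convert to SI units:
  E = 205 GPa = 2.05 × 10¹¹ Pa
  k = 185.4 MN/m = 1.854 × 10⁸ N/m
Substitute:
  L = (0.00123 × (2.05 × 10¹¹)) / (1.854 × 10⁸)
  L = 1.36 m
Final answer: L = 1.36 m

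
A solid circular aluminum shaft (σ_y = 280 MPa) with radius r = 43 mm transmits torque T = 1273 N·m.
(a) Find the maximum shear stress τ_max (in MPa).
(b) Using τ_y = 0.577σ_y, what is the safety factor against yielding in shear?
(a) For a solid circular shaft, τ_max = T·r/J with J = π·r^4/2, i.e. τ_max = 2·T / (π·r^3). Convert r = 43 mm = 0.043 m.
  τ_max = (2 × 1273) / (π × 0.043^3) = 1.019 × 10⁷ Pa = 10.19 MPa
(b) τ_y = 0.577 × 280 = 161.56 MPa
  SF = τ_y/τ_max = 161.56 / 10.19 = 15.85
Final answer: (a) τ_max = 10.19 MPa, (b) SF = 15.85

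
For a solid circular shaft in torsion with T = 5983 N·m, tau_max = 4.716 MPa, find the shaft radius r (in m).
Model: a solid circular shaft in torsion, so tau_max = (2·T) / (π·r^3).
Solve for r: r = ((2·T) / (π·tau_max))^(1/3).
Convert to SI units:
  tau_max = 4.716 MPa = 4.716 × 10⁶ Pa
Substitute:
  r = ((2 × 5983) / (π × (4.716 × 10⁶)))^(1/3)
  r = 0.09313 m
Final answer: r = 0.09313 m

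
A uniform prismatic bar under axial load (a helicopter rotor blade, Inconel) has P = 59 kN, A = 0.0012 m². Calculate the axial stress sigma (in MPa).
Model: a uniform prismatic bar under axial load, so sigma = P / A.
Convert to SI units:
  P = 59 kN = 59000 N
Substitute:
  sigma = 59000 / 0.0012
  sigma = 4.917 × 10⁷ Pa
Convert: sigma = 4.917 × 10⁷ Pa = 49.17 MPa
Final answer: sigma = 49.17 MPa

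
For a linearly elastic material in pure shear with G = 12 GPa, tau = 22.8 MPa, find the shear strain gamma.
Model: a linearly elastic material in pure shear, so tau = G·gamma.
Solve for gamma: gamma = tau / G.
Convert to SI units:
  G = 12 GPa = 1.2 × 10¹⁰ Pa
  tau = 22.8 MPa = 2.28 × 10⁷ Pa
Substitute:
  gamma = (2.28 × 10⁷) / (1.2 × 10¹⁰)
  gamma = 0.0019
Final answer: gamma = 0.0019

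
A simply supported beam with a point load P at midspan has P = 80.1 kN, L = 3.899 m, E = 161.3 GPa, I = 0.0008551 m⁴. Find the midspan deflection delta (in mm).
Model: a simply supported beam with a point load P at midspan, so delta = (P·L^3) / (48·E·I).
Convert to SI units:
  P = 80.1 kN = 80100 N
  E = 161.3 GPa = 1.613 × 10¹¹ Pa
Substitute:
  delta = (80100 × 3.899^3) / (48 × (1.613 × 10¹¹) × 0.0008551)
  delta = 0.0007171 m
Convert: delta = 0.0007171 m = 0.7171 mm
Final answer: delta = 0.7171 mm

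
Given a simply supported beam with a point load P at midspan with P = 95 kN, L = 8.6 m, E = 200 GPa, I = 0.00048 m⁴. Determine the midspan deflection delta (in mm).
Model: a simply supported beam with a point load P at midspan, so delta = (P·L^3) / (48·E·I).
Convert to SI units:
  P = 95 kN = 95000 N
  E = 200 GPa = 2 × 10¹¹ Pa
Substitute:
  delta = (95000 × 8.6^3) / (48 × (2 × 10¹¹) × 0.00048)
  delta = 0.01311 m
Convert: delta = 0.01311 m = 13.11 mm
Final answer: delta = 13.11 mm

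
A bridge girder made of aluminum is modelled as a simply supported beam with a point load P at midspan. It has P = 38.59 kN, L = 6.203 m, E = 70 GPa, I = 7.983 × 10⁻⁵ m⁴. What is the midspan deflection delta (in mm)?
Model: a simply supported beam with a point load P at midspan, so delta = (P·L^3) / (48·E·I).
Convert to SI units:
  P = 38.59 kN = 38590 N
  E = 70 GPa = 7 × 10¹⁰ Pa
Substitute:
  delta = (38590 × 6.203^3) / (48 × (7 × 10¹⁰) × (7.983 × 10⁻⁵))
  delta = 0.03434 m
Convert: delta = 0.03434 m = 34.34 mm
Final answer: delta = 34.34 mm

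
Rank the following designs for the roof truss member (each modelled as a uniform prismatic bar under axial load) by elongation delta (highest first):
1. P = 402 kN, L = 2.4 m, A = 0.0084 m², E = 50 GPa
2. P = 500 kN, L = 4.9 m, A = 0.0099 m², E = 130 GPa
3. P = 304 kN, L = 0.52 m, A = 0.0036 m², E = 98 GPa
Model: a uniform prismatic bar under axial load, so delta = (P·L) / (A·E) (SI units).
  Case 1: delta = (402000 × 2.4) / (0.0084 × (5 × 10¹⁰)) = 0.002297 m = 2.297 mm
  Case 2: delta = (500000 × 4.9) / (0.0099 × (1.3 × 10¹¹)) = 0.001904 m = 1.904 mm
  Case 3: delta = (304000 × 0.52) / (0.0036 × (9.8 × 10¹⁰)) = 0.0004481 m = 0.4481 mm
Ordering: 2.297 mm (case 1) > 1.904 mm (case 2) > 0.4481 mm (case 3)
Final answer: 1, 2, 3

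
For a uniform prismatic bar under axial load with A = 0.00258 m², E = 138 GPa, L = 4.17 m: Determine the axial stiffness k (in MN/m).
Model: a uniform prismatic bar under axial load, so k = (A·E) / L.
Convert to SI units:
  E = 138 GPa = 1.38 × 10¹¹ Pa
Substitute:
  k = (0.00258 × (1.38 × 10¹¹)) / 4.17
  k = 8.538 × 10⁷ N/m
Convert: k = 8.538 × 10⁷ N/m = 85.38 MN/m
Final answer: k = 85.38 MN/m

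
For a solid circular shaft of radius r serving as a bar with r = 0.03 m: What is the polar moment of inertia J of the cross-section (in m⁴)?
Model: a solid circular shaft of radius r, so J = (π·r^4) / 2.
Substitute:
  J = (π × 0.03^4) / 2
  J = 1.272 × 10⁻⁶ m⁴
Final answer: J = 1.272 × 10⁻⁶ m⁴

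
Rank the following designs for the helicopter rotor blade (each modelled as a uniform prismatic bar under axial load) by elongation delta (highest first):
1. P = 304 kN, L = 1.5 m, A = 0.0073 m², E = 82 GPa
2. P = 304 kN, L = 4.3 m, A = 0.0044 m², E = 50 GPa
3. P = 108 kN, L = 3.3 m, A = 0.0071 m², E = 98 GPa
Model: a uniform prismatic bar under axial load, so delta = (P·L) / (A·E) (SI units).
  Case 1: delta = (304000 × 1.5) / (0.0073 × (8.2 × 10¹⁰)) = 0.0007618 m = 0.7618 mm
  Case 2: delta = (304000 × 4.3) / (0.0044 × (5 × 10¹⁰)) = 0.005942 m = 5.942 mm
  Case 3: delta = (108000 × 3.3) / (0.0071 × (9.8 × 10¹⁰)) = 0.0005122 m = 0.5122 mm
Ordering: 5.942 mm (case 2) > 0.7618 mm (case 1) > 0.5122 mm (case 3)
Final answer: 2, 1, 3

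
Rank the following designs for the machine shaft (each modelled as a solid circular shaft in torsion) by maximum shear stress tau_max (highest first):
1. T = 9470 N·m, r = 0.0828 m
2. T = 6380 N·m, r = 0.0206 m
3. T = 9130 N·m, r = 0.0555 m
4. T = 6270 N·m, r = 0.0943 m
Model: a solid circular shaft in torsion, so tau_max = (2·T) / (π·r^3) (SI units).
  Case 1: tau_max = (2 × 9470) / (π × 0.0828^3) = 1.062 × 10⁷ Pa = 10.62 MPa
  Case 2: tau_max = (2 × 6380) / (π × 0.0206^3) = 4.646 × 10⁸ Pa = 464.6 MPa
  Case 3: tau_max = (2 × 9130) / (π × 0.0555^3) = 3.4 × 10⁷ Pa = 34 MPa
  Case 4: tau_max = (2 × 6270) / (π × 0.0943^3) = 4.76 × 10⁶ Pa = 4.76 MPa
Ordering: 464.6 MPa (case 2) > 34 MPa (case 3) > 10.62 MPa (case 1) > 4.76 MPa (case 4)
Final answer: 2, 3, 1, 4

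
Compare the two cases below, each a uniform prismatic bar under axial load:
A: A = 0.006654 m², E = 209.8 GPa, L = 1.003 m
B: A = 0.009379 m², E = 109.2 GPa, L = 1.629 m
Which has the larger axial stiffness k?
Model: a uniform prismatic bar under axial load, so k = (A·E) / L (SI units).
  A: k = (0.006654 × (2.098 × 10¹¹)) / 1.003 = 1.392 × 10⁹ N/m = 1392 MN/m
  B: k = (0.009379 × (1.092 × 10¹¹)) / 1.629 = 6.287 × 10⁸ N/m = 628.7 MN/m
1392 MN/m > 628.7 MN/m, so A is larger.
Final answer: A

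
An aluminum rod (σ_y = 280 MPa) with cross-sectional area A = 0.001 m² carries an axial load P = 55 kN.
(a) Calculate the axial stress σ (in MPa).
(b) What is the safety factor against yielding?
(a) Axial stress σ = P/A. Convert P = 55 kN = 55000 N.
  σ = 55000 / 0.001 = 5.5 × 10⁷ Pa = 55 MPa
(b) Safety factor SF = σ_y/σ = 280 / 55 = 5.091
Final answer: (a) σ = 55 MPa, (b) SF = 5.091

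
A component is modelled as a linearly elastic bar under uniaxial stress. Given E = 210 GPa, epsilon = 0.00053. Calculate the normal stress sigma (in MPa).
Model: a linearly elastic bar under uniaxial stress, so sigma = E·epsilon.
Convert to SI units:
  E = 210 GPa = 2.1 × 10¹¹ Pa
Substitute:
  sigma = (2.1 × 10¹¹) × 0.00053
  sigma = 1.113 × 10⁸ Pa
Convert: sigma = 1.113 × 10⁸ Pa = 111.3 MPa
Final answer: sigma = 111.3 MPa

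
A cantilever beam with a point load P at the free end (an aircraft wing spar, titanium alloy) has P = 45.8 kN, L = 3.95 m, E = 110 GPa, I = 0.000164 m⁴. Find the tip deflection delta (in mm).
Model: a cantilever beam with a point load P at the free end, so delta = (P·L^3) / (3·E·I).
Convert to SI units:
  P = 45.8 kN = 45800 N
  E = 110 GPa = 1.1 × 10¹¹ Pa
Substitute:
  delta = (45800 × 3.95^3) / (3 × (1.1 × 10¹¹) × 0.000164)
  delta = 0.05216 m
Convert: delta = 0.05216 m = 52.16 mm
Final answer: delta = 52.16 mm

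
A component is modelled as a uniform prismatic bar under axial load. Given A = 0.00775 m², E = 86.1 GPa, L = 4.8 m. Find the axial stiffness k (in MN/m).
Model: a uniform prismatic bar under axial load, so k = (A·E) / L.
Convert to SI units:
  E = 86.1 GPa = 8.61 × 10¹⁰ Pa
Substitute:
  k = (0.00775 × (8.61 × 10¹⁰)) / 4.8
  k = 1.39 × 10⁸ N/m
Convert: k = 1.39 × 10⁸ N/m = 139 MN/m
Final answer: k = 139 MN/m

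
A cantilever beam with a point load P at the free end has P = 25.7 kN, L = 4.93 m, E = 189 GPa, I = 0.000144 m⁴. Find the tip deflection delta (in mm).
Model: a cantilever beam with a point load P at the free end, so delta = (P·L^3) / (3·E·I).
Convert to SI units:
  P = 25.7 kN = 25700 N
  E = 189 GPa = 1.89 × 10¹¹ Pa
Substitute:
  delta = (25700 × 4.93^3) / (3 × (1.89 × 10¹¹) × 0.000144)
  delta = 0.03772 m
Convert: delta = 0.03772 m = 37.72 mm
Final answer: delta = 37.72 mm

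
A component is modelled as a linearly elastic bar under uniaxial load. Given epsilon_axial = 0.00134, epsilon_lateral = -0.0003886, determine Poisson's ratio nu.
Model: a linearly elastic bar under uniaxial load, so epsilon_lateral = -nu·epsilon_axial.
Solve for nu: nu = -epsilon_lateral / epsilon_axial.
Substitute:
  nu = -(-0.0003886) / 0.00134
  nu = 0.29
Final answer: nu = 0.29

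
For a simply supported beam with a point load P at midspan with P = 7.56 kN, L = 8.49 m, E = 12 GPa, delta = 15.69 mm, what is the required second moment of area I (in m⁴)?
Model: a simply supported beam with a point load P at midspan, so delta = (P·L^3) / (48·E·I).
Solve for I: I = (P·L^3) / (48·delta·E).
Convert to SI units:
  P = 7.56 kN = 7560 N
  E = 12 GPa = 1.2 × 10¹⁰ Pa
  delta = 15.69 mm = 0.01569 m
Substitute:
  I = (7560 × 8.49^3) / (48 × 0.01569 × (1.2 × 10¹⁰))
  I = 0.0005119 m⁴
Final answer: I = 0.0005119 m⁴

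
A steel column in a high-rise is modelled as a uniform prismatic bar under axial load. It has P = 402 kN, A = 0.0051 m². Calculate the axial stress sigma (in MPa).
Model: a uniform prismatic bar under axial load, so sigma = P / A.
Convert to SI units:
  P = 402 kN = 402000 N
Substitute:
  sigma = 402000 / 0.0051
  sigma = 7.882 × 10⁷ Pa
Convert: sigma = 7.882 × 10⁷ Pa = 78.82 MPa
Final answer: sigma = 78.82 MPa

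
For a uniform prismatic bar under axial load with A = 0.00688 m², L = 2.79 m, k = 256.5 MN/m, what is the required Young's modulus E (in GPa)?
Model: a uniform prismatic bar under axial load, so k = (A·E) / L.
Solve for E: E = (k·L) / A.
Convert to SI units:
  k = 256.5 MN/m = 2.565 × 10⁸ N/m
Substitute:
  E = ((2.565 × 10⁸) × 2.79) / 0.00688
  E = 1.04 × 10¹¹ Pa
Convert: E = 1.04 × 10¹¹ Pa = 104 GPa
Final answer: E = 104 GPa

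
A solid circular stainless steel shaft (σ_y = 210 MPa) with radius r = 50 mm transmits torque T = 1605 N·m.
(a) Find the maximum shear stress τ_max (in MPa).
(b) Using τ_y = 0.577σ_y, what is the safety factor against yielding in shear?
(a) For a solid circular shaft, τ_max = T·r/J with J = π·r^4/2, i.e. τ_max = 2·T / (π·r^3). Convert r = 50 mm = 0.05 m.
  τ_max = (2 × 1605) / (π × 0.05^3) = 8.174 × 10⁶ Pa = 8.174 MPa
(b) τ_y = 0.577 × 210 = 121.17 MPa
  SF = τ_y/τ_max = 121.17 / 8.174 = 14.82
Final answer: (a) τ_max = 8.174 MPa, (b) SF = 14.82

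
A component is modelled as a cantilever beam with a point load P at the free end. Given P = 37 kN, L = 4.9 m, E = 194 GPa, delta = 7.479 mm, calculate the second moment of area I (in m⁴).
Model: a cantilever beam with a point load P at the free end, so delta = (P·L^3) / (3·E·I).
Solve for I: I = (P·L^3) / (3·delta·E).
Convert to SI units:
  P = 37 kN = 37000 N
  E = 194 GPa = 1.94 × 10¹¹ Pa
  delta = 7.479 mm = 0.007479 m
Substitute:
  I = (37000 × 4.9^3) / (3 × 0.007479 × (1.94 × 10¹¹))
  I = 0.001 m⁴
Final answer: I = 0.001 m⁴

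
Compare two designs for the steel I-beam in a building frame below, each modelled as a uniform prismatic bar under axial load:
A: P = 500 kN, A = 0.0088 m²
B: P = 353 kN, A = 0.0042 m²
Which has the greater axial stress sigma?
Model: a uniform prismatic bar under axial load, so sigma = P / A (SI units).
  A: sigma = 500000 / 0.0088 = 5.682 × 10⁷ Pa = 56.82 MPa
  B: sigma = 353000 / 0.0042 = 8.405 × 10⁷ Pa = 84.05 MPa
84.05 MPa > 56.82 MPa, so B is larger.
Final answer: B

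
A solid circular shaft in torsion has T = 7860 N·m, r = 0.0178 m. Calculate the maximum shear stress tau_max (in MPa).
Model: a solid circular shaft in torsion, so tau_max = (2·T) / (π·r^3).
Substitute:
  tau_max = (2 × 7860) / (π × 0.0178^3)
  tau_max = 8.872 × 10⁸ Pa
Convert: tau_max = 8.872 × 10⁸ Pa = 887.2 MPa
Final answer: tau_max = 887.2 MPa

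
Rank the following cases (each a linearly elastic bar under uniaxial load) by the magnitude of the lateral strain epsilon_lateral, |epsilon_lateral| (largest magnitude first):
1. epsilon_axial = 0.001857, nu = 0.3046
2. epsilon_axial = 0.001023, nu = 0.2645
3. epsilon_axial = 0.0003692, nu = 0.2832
Model: a linearly elastic bar under uniaxial load, so epsilon_lateral = -nu·epsilon_axial (SI units).
  Case 1: epsilon_lateral = -(0.3046 × 0.001857) = -0.0005656
  Case 2: epsilon_lateral = -(0.2645 × 0.001023) = -0.0002706
  Case 3: epsilon_lateral = -(0.2832 × 0.0003692) = -0.0001046
Ordering by |epsilon_lateral|: 0.0005656 (case 1) > 0.0002706 (case 2) > 0.0001046 (case 3)
Final answer: 1, 2, 3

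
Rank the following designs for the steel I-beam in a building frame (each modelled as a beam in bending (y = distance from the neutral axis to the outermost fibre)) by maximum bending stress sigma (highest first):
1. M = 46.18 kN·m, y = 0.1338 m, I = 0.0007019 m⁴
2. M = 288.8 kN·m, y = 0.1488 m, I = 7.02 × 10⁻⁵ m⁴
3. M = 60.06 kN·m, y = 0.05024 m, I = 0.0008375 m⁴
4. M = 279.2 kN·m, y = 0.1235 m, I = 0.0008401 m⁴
Model: a beam in bending (y = distance from the neutral axis to the outermost fibre), so sigma = (M·y) / I (SI units).
  Case 1: sigma = (46180 × 0.1338) / 0.0007019 = 8.803 × 10⁶ Pa = 8.803 MPa
  Case 2: sigma = (288800 × 0.1488) / (7.02 × 10⁻⁵) = 6.122 × 10⁸ Pa = 612.2 MPa
  Case 3: sigma = (60060 × 0.05024) / 0.0008375 = 3.603 × 10⁶ Pa = 3.603 MPa
  Case 4: sigma = (279200 × 0.1235) / 0.0008401 = 4.104 × 10⁷ Pa = 41.04 MPa
Ordering: 612.2 MPa (case 2) > 41.04 MPa (case 4) > 8.803 MPa (case 1) > 3.603 MPa (case 3)
Final answer: 2, 4, 1, 3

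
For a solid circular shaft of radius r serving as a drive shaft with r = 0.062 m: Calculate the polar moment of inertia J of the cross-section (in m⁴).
Model: a solid circular shaft of radius r, so J = (π·r^4) / 2.
Substitute:
  J = (π × 0.062^4) / 2
  J = 2.321 × 10⁻⁵ m⁴
Final answer: J = 2.321 × 10⁻⁵ m⁴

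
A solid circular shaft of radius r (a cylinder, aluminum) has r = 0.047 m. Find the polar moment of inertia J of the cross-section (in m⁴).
Model: a solid circular shaft of radius r, so J = (π·r^4) / 2.
Substitute:
  J = (π × 0.047^4) / 2
  J = 7.665 × 10⁻⁶ m⁴
Final answer: J = 7.665 × 10⁻⁶ m⁴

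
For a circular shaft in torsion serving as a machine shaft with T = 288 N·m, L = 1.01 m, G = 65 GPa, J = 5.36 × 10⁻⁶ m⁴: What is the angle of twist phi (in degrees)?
Model: a circular shaft in torsion, so phi = (T·L) / (G·J).
Convert to SI units:
  G = 65 GPa = 6.5 × 10¹⁰ Pa
Substitute:
  phi = (288 × 1.01) / ((6.5 × 10¹⁰) × (5.36 × 10⁻⁶))
  phi = 0.0008349 rad
Convert to degrees: phi = 0.0008349 × 180/π = 0.04784°
Final answer: phi = 0.04784°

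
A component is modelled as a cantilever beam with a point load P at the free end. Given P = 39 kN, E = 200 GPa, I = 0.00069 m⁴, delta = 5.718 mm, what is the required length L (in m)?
Model: a cantilever beam with a point load P at the free end, so delta = (P·L^3) / (3·E·I).
Solve for L: L = ((3·delta·E·I) / P)^(1/3).
Convert to SI units:
  P = 39 kN = 39000 N
  E = 200 GPa = 2 × 10¹¹ Pa
  delta = 5.718 mm = 0.005718 m
Substitute:
  L = ((3 × 0.005718 × (2 × 10¹¹) × 0.00069) / 39000)^(1/3)
  L = 3.93 m
Final answer: L = 3.93 m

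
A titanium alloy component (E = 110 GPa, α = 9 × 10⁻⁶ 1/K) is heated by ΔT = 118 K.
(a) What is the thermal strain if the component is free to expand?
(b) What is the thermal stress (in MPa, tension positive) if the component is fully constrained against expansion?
(a) Free thermal strain ε_th = α·ΔT = (9 × 10⁻⁶) × 118 = 0.001062
(b) Fully constrained, the expansion is suppressed, so σ = -E·α·ΔT. Convert E = 110 GPa = 1.1 × 10¹¹ Pa.
  σ = -(1.1 × 10¹¹) × (9 × 10⁻⁶) × 118 = -1.168 × 10⁸ Pa = -116.8 MPa (compressive)
Final answer: (a) ε_th = 0.001062, (b) σ = -116.8 MPa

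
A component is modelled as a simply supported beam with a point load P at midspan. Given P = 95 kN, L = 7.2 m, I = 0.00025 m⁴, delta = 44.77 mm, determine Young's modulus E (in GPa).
Model: a simply supported beam with a point load P at midspan, so delta = (P·L^3) / (48·E·I).
Solve for E: E = (P·L^3) / (48·delta·I).
Convert to SI units:
  P = 95 kN = 95000 N
  delta = 44.77 mm = 0.04477 m
Substitute:
  E = (95000 × 7.2^3) / (48 × 0.04477 × 0.00025)
  E = 6.6 × 10¹⁰ Pa
Convert: E = 6.6 × 10¹⁰ Pa = 66 GPa
Final answer: E = 66 GPa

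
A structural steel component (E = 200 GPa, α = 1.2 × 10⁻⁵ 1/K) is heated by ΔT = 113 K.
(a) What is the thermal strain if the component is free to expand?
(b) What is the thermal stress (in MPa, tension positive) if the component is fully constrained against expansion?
(a) Free thermal strain ε_th = α·ΔT = (1.2 × 10⁻⁵) × 113 = 0.001356
(b) Fully constrained, the expansion is suppressed, so σ = -E·α·ΔT. Convert E = 200 GPa = 2 × 10¹¹ Pa.
  σ = -(2 × 10¹¹) × (1.2 × 10⁻⁵) × 113 = -2.712 × 10⁸ Pa = -271.2 MPa (compressive)
Final answer: (a) ε_th = 0.001356, (b) σ = -271.2 MPa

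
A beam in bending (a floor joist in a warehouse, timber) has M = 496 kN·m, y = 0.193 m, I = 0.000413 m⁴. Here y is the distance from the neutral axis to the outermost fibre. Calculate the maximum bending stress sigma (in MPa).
Model: a beam in bending, so sigma = (M·y) / I.
Convert to SI units:
  M = 496 kN·m = 496000 N·m
Substitute:
  sigma = (496000 × 0.193) / 0.000413
  sigma = 2.318 × 10⁸ Pa
Convert: sigma = 2.318 × 10⁸ Pa = 231.8 MPa
Final answer: sigma = 231.8 MPa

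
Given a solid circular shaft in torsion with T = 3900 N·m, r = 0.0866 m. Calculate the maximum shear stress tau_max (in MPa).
Model: a solid circular shaft in torsion, so tau_max = (2·T) / (π·r^3).
Substitute:
  tau_max = (2 × 3900) / (π × 0.0866^3)
  tau_max = 3.823 × 10⁶ Pa
Convert: tau_max = 3.823 × 10⁶ Pa = 3.823 MPa
Final answer: tau_max = 3.823 MPa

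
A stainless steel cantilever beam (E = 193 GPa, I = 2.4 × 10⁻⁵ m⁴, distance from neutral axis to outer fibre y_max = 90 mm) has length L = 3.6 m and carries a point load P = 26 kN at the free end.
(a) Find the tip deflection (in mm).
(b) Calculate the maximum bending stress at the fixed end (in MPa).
(a) Tip deflection of a cantilever with an end point load: δ = P·L^3 / (3·E·I). Convert P = 26 kN = 26000 N, E = 193 GPa = 1.93 × 10¹¹ Pa.
  δ = (26000 × 3.6^3) / (3 × (1.93 × 10¹¹) × (2.4 × 10⁻⁵)) = 0.0873 m = 87.3 mm
(b) Maximum bending moment at the fixed end: M = P·L = 26000 × 3.6 = 93600 N·m. Convert y_max = 90 mm = 0.09 m.
  σ = M·y_max / I = (93600 × 0.09) / (2.4 × 10⁻⁵) = 3.51 × 10⁸ Pa = 351 MPa
Final answer: (a) δ = 87.3 mm, (b) σ = 351 MPa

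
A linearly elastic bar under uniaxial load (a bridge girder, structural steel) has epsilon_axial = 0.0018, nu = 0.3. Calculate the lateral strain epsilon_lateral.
Model: a linearly elastic bar under uniaxial load, so epsilon_lateral = -nu·epsilon_axial.
Substitute:
  epsilon_lateral = -(0.3 × 0.0018)
  epsilon_lateral = -0.00054
Final answer: epsilon_lateral = -0.00054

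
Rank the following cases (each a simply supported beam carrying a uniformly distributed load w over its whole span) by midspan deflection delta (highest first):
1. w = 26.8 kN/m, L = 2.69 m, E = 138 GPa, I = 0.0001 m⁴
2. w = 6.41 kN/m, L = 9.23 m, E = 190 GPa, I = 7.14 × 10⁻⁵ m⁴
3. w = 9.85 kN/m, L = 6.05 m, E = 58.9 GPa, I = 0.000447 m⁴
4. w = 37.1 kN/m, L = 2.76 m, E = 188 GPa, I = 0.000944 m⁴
Model: a simply supported beam carrying a uniformly distributed load w over its whole span, so delta = (5·w·L^4) / (384·E·I) (SI units).
  Case 1: delta = (5 × 26800 × 2.69^4) / (384 × (1.38 × 10¹¹) × 0.0001) = 0.001324 m = 1.324 mm
  Case 2: delta = (5 × 6410 × 9.23^4) / (384 × (1.9 × 10¹¹) × (7.14 × 10⁻⁵)) = 0.04465 m = 44.65 mm
  Case 3: delta = (5 × 9850 × 6.05^4) / (384 × (5.89 × 10¹⁰) × 0.000447) = 0.006526 m = 6.526 mm
  Case 4: delta = (5 × 37100 × 2.76^4) / (384 × (1.88 × 10¹¹) × 0.000944) = 0.0001579 m = 0.1579 mm
Ordering: 44.65 mm (case 2) > 6.526 mm (case 3) > 1.324 mm (case 1) > 0.1579 mm (case 4)
Final answer: 2, 3, 1, 4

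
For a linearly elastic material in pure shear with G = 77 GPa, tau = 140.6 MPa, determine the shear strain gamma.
Model: a linearly elastic material in pure shear, so tau = G·gamma.
Solve for gamma: gamma = tau / G.
Convert to SI units:
  G = 77 GPa = 7.7 × 10¹⁰ Pa
  tau = 140.6 MPa = 1.406 × 10⁸ Pa
Substitute:
  gamma = (1.406 × 10⁸) / (7.7 × 10¹⁰)
  gamma = 0.001826
Final answer: gamma = 0.001826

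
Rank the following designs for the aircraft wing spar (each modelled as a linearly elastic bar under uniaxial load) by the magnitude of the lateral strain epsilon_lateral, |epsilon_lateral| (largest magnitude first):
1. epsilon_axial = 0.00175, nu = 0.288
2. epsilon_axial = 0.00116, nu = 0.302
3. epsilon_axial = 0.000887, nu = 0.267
Model: a linearly elastic bar under uniaxial load, so epsilon_lateral = -nu·epsilon_axial (SI units).
  Case 1: epsilon_lateral = -(0.288 × 0.00175) = -0.000504
  Case 2: epsilon_lateral = -(0.302 × 0.00116) = -0.0003503
  Case 3: epsilon_lateral = -(0.267 × 0.000887) = -0.0002368
Ordering by |epsilon_lateral|: 0.000504 (case 1) > 0.0003503 (case 2) > 0.0002368 (case 3)
Final answer: 1, 2, 3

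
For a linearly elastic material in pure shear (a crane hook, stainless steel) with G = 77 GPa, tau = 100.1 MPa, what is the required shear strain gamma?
Model: a linearly elastic material in pure shear, so tau = G·gamma.
Solve for gamma: gamma = tau / G.
Convert to SI units:
  G = 77 GPa = 7.7 × 10¹⁰ Pa
  tau = 100.1 MPa = 1.001 × 10⁸ Pa
Substitute:
  gamma = (1.001 × 10⁸) / (7.7 × 10¹⁰)
  gamma = 0.0013
Final answer: gamma = 0.0013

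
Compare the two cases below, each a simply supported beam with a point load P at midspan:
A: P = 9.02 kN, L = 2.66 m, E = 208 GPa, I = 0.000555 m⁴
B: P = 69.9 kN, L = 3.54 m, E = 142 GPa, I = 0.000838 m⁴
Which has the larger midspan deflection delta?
Model: a simply supported beam with a point load P at midspan, so delta = (P·L^3) / (48·E·I) (SI units).
  A: delta = (9020 × 2.66^3) / (48 × (2.08 × 10¹¹) × 0.000555) = 3.064 × 10⁻⁵ m = 0.03064 mm
  B: delta = (69900 × 3.54^3) / (48 × (1.42 × 10¹¹) × 0.000838) = 0.0005429 m = 0.5429 mm
0.5429 mm > 0.03064 mm, so B is larger.
Final answer: B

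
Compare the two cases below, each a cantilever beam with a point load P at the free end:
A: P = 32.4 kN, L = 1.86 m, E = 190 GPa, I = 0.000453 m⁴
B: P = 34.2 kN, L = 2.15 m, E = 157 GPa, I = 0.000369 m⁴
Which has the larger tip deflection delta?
Model: a cantilever beam with a point load P at the free end, so delta = (P·L^3) / (3·E·I) (SI units).
  A: delta = (32400 × 1.86^3) / (3 × (1.9 × 10¹¹) × 0.000453) = 0.0008074 m = 0.8074 mm
  B: delta = (34200 × 2.15^3) / (3 × (1.57 × 10¹¹) × 0.000369) = 0.001956 m = 1.956 mm
1.956 mm > 0.8074 mm, so B is larger.
Final answer: B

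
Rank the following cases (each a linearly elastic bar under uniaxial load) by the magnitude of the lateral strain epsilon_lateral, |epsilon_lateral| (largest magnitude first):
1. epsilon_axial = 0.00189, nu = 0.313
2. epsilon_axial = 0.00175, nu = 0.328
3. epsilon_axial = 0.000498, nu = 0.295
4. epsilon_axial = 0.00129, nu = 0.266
Model: a linearly elastic bar under uniaxial load, so epsilon_lateral = -nu·epsilon_axial (SI units).
  Case 1: epsilon_lateral = -(0.313 × 0.00189) = -0.0005916
  Case 2: epsilon_lateral = -(0.328 × 0.00175) = -0.000574
  Case 3: epsilon_lateral = -(0.295 × 0.000498) = -0.0001469
  Case 4: epsilon_lateral = -(0.266 × 0.00129) = -0.0003431
Ordering by |epsilon_lateral|: 0.0005916 (case 1) > 0.000574 (case 2) > 0.0003431 (case 4) > 0.0001469 (case 3)
Final answer: 1, 2, 4, 3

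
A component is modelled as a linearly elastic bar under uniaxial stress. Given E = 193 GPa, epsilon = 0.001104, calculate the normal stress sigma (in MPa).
Model: a linearly elastic bar under uniaxial stress, so epsilon = sigma / E.
Solve for sigma: sigma = epsilon·E.
Convert to SI units:
  E = 193 GPa = 1.93 × 10¹¹ Pa
Substitute:
  sigma = 0.001104 × (1.93 × 10¹¹)
  sigma = 2.131 × 10⁸ Pa
Convert: sigma = 2.131 × 10⁸ Pa = 213.1 MPa
Final answer: sigma = 213.1 MPa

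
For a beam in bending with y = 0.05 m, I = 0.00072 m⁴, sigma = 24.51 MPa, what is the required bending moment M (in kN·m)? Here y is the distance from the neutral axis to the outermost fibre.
Model: a beam in bending, so sigma = (M·y) / I.
Solve for M: M = (sigma·I) / y.
Convert to SI units:
  sigma = 24.51 MPa = 2.451 × 10⁷ Pa
Substitute:
  M = ((2.451 × 10⁷) × 0.00072) / 0.05
  M = 352900 N·m
Convert: M = 352900 N·m = 352.9 kN·m
Final answer: M = 352.9 kN·m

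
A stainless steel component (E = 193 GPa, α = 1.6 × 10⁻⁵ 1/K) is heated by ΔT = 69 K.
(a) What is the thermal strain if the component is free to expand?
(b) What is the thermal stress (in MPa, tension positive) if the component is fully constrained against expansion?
(a) Free thermal strain ε_th = α·ΔT = (1.6 × 10⁻⁵) × 69 = 0.001104
(b) Fully constrained, the expansion is suppressed, so σ = -E·α·ΔT. Convert E = 193 GPa = 1.93 × 10¹¹ Pa.
  σ = -(1.93 × 10¹¹) × (1.6 × 10⁻⁵) × 69 = -2.131 × 10⁸ Pa = -213.1 MPa (compressive)
Final answer: (a) ε_th = 0.001104, (b) σ = -213.1 MPa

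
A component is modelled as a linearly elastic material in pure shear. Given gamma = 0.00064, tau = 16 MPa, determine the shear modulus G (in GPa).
Model: a linearly elastic material in pure shear, so tau = G·gamma.
Solve for G: G = tau / gamma.
Convert to SI units:
  tau = 16 MPa = 1.6 × 10⁷ Pa
Substitute:
  G = (1.6 × 10⁷) / 0.00064
  G = 2.5 × 10¹⁰ Pa
Convert: G = 2.5 × 10¹⁰ Pa = 25 GPa
Final answer: G = 25 GPa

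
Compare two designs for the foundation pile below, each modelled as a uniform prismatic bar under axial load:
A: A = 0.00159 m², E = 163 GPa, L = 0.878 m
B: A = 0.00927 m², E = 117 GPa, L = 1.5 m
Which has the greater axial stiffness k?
Model: a uniform prismatic bar under axial load, so k = (A·E) / L (SI units).
  A: k = (0.00159 × (1.63 × 10¹¹)) / 0.878 = 2.952 × 10⁸ N/m = 295.2 MN/m
  B: k = (0.00927 × (1.17 × 10¹¹)) / 1.5 = 7.231 × 10⁸ N/m = 723.1 MN/m
723.1 MN/m > 295.2 MN/m, so B is larger.
Final answer: B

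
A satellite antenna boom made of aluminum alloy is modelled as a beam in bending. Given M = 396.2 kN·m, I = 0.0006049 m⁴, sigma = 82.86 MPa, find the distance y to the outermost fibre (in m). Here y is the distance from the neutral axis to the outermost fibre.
Model: a beam in bending, so sigma = (M·y) / I.
Solve for y: y = (sigma·I) / M.
Convert to SI units:
  M = 396.2 kN·m = 396200 N·m
  sigma = 82.86 MPa = 8.286 × 10⁷ Pa
Substitute:
  y = ((8.286 × 10⁷) × 0.0006049) / 396200
  y = 0.1265 m
Final answer: y = 0.1265 m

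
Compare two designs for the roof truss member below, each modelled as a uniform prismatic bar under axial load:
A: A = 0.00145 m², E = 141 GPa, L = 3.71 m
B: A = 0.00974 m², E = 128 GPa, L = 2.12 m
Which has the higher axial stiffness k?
Model: a uniform prismatic bar under axial load, so k = (A·E) / L (SI units).
  A: k = (0.00145 × (1.41 × 10¹¹)) / 3.71 = 5.511 × 10⁷ N/m = 55.11 MN/m
  B: k = (0.00974 × (1.28 × 10¹¹)) / 2.12 = 5.881 × 10⁸ N/m = 588.1 MN/m
588.1 MN/m > 55.11 MN/m, so B is larger.
Final answer: B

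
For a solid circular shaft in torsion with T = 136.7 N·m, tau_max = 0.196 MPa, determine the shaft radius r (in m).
Model: a solid circular shaft in torsion, so tau_max = (2·T) / (π·r^3).
Solve for r: r = ((2·T) / (π·tau_max))^(1/3).
Convert to SI units:
  tau_max = 0.196 MPa = 196000 Pa
Substitute:
  r = ((2 × 136.7) / (π × 196000))^(1/3)
  r = 0.07629 m
Final answer: r = 0.07629 m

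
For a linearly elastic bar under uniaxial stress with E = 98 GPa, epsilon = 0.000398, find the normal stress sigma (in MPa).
Model: a linearly elastic bar under uniaxial stress, so epsilon = sigma / E.
Solve for sigma: sigma = epsilon·E.
Convert to SI units:
  E = 98 GPa = 9.8 × 10¹⁰ Pa
Substitute:
  sigma = 0.000398 × (9.8 × 10¹⁰)
  sigma = 3.9 × 10⁷ Pa
Convert: sigma = 3.9 × 10⁷ Pa = 39 MPa
Final answer: sigma = 39 MPa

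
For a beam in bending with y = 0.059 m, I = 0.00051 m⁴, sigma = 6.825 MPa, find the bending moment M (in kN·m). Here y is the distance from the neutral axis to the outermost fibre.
Model: a beam in bending, so sigma = (M·y) / I.
Solve for M: M = (sigma·I) / y.
Convert to SI units:
  sigma = 6.825 MPa = 6.825 × 10⁶ Pa
Substitute:
  M = ((6.825 × 10⁶) × 0.00051) / 0.059
  M = 59000 N·m
Convert: M = 59000 N·m = 59 kN·m
Final answer: M = 59 kN·m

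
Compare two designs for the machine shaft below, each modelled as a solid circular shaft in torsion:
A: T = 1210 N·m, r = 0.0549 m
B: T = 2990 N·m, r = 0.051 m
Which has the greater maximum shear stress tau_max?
Model: a solid circular shaft in torsion, so tau_max = (2·T) / (π·r^3) (SI units).
  A: tau_max = (2 × 1210) / (π × 0.0549^3) = 4.655 × 10⁶ Pa = 4.655 MPa
  B: tau_max = (2 × 2990) / (π × 0.051^3) = 1.435 × 10⁷ Pa = 14.35 MPa
14.35 MPa > 4.655 MPa, so B is larger.
Final answer: B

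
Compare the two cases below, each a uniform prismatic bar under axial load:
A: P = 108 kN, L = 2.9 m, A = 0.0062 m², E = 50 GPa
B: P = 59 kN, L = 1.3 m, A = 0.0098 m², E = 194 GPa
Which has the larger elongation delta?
Model: a uniform prismatic bar under axial load, so delta = (P·L) / (A·E) (SI units).
  A: delta = (108000 × 2.9) / (0.0062 × (5 × 10¹⁰)) = 0.00101 m = 1.01 mm
  B: delta = (59000 × 1.3) / (0.0098 × (1.94 × 10¹¹)) = 4.034 × 10⁻⁵ m = 0.04034 mm
1.01 mm > 0.04034 mm, so A is larger.
Final answer: A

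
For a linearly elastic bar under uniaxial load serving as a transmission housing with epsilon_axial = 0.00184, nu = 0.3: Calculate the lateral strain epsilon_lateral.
Model: a linearly elastic bar under uniaxial load, so epsilon_lateral = -nu·epsilon_axial.
Substitute:
  epsilon_lateral = -(0.3 × 0.00184)
  epsilon_lateral = -0.000552
Final answer: epsilon_lateral = -0.000552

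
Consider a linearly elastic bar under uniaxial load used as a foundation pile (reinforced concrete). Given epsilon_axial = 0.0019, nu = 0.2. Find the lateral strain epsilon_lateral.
Model: a linearly elastic bar under uniaxial load, so epsilon_lateral = -nu·epsilon_axial.
Substitute:
  epsilon_lateral = -(0.2 × 0.0019)
  epsilon_lateral = -0.00038
Final answer: epsilon_lateral = -0.00038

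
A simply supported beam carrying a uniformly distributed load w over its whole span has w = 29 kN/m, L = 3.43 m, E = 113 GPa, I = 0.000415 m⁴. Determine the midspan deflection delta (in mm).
Model: a simply supported beam carrying a uniformly distributed load w over its whole span, so delta = (5·w·L^4) / (384·E·I).
Convert to SI units:
  w = 29 kN/m = 29000 N/m
  E = 113 GPa = 1.13 × 10¹¹ Pa
Substitute:
  delta = (5 × 29000 × 3.43^4) / (384 × (1.13 × 10¹¹) × 0.000415)
  delta = 0.001115 m
Convert: delta = 0.001115 m = 1.115 mm
Final answer: delta = 1.115 mm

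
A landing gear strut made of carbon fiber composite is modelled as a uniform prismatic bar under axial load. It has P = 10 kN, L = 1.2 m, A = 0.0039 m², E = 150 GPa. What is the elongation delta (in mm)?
Model: a uniform prismatic bar under axial load, so delta = (P·L) / (A·E).
Convert to SI units:
  P = 10 kN = 10000 N
  E = 150 GPa = 1.5 × 10¹¹ Pa
Substitute:
  delta = (10000 × 1.2) / (0.0039 × (1.5 × 10¹¹))
  delta = 2.051 × 10⁻⁵ m
Convert: delta = 2.051 × 10⁻⁵ m = 0.02051 mm
Final answer: delta = 0.02051 mm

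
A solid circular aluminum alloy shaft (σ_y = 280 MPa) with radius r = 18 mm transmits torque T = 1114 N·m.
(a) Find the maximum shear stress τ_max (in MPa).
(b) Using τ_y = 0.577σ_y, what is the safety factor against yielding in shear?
(a) For a solid circular shaft, τ_max = T·r/J with J = π·r^4/2, i.e. τ_max = 2·T / (π·r^3). Convert r = 18 mm = 0.018 m.
  τ_max = (2 × 1114) / (π × 0.018^3) = 1.216 × 10⁸ Pa = 121.6 MPa
(b) τ_y = 0.577 × 280 = 161.56 MPa
  SF = τ_y/τ_max = 161.56 / 121.6 = 1.329
Final answer: (a) τ_max = 121.6 MPa, (b) SF = 1.329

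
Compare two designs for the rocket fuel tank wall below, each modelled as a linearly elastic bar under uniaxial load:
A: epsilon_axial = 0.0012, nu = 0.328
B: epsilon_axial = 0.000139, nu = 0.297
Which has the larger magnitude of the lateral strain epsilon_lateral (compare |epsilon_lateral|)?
Model: a linearly elastic bar under uniaxial load, so epsilon_lateral = -nu·epsilon_axial (SI units).
  A: epsilon_lateral = -(0.328 × 0.0012) = -0.0003936
  B: epsilon_lateral = -(0.297 × 0.000139) = -4.128 × 10⁻⁵
|epsilon_lateral|: A = 0.0003936, B = 4.128 × 10⁻⁵, so A is larger in magnitude.
Final answer: A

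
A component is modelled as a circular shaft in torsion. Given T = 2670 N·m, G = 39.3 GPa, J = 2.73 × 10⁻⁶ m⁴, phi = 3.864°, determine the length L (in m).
Model: a circular shaft in torsion, so phi = (T·L) / (G·J).
Solve for L: L = (phi·G·J) / T.
Convert to SI units:
  G = 39.3 GPa = 3.93 × 10¹⁰ Pa
  phi = 3.864° = 0.06744 rad
Substitute:
  L = (0.06744 × (3.93 × 10¹⁰) × (2.73 × 10⁻⁶)) / 2670
  L = 2.71 m
Final answer: L = 2.71 m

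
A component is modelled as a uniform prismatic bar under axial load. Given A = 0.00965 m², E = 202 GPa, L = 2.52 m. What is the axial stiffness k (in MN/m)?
Model: a uniform prismatic bar under axial load, so k = (A·E) / L.
Convert to SI units:
  E = 202 GPa = 2.02 × 10¹¹ Pa
Substitute:
  k = (0.00965 × (2.02 × 10¹¹)) / 2.52
  k = 7.735 × 10⁸ N/m
Convert: k = 7.735 × 10⁸ N/m = 773.5 MN/m
Final answer: k = 773.5 MN/m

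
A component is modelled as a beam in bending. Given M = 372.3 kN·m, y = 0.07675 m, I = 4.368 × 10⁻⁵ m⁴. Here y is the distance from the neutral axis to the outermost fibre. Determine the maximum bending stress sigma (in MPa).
Model: a beam in bending, so sigma = (M·y) / I.
Convert to SI units:
  M = 372.3 kN·m = 372300 N·m
Substitute:
  sigma = (372300 × 0.07675) / (4.368 × 10⁻⁵)
  sigma = 6.542 × 10⁸ Pa
Convert: sigma = 6.542 × 10⁸ Pa = 654.2 MPa
Final answer: sigma = 654.2 MPa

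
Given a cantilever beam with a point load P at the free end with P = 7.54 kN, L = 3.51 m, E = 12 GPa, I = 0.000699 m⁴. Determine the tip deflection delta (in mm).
Model: a cantilever beam with a point load P at the free end, so delta = (P·L^3) / (3·E·I).
Convert to SI units:
  P = 7.54 kN = 7540 N
  E = 12 GPa = 1.2 × 10¹⁰ Pa
Substitute:
  delta = (7540 × 3.51^3) / (3 × (1.2 × 10¹⁰) × 0.000699)
  delta = 0.01296 m
Convert: delta = 0.01296 m = 12.96 mm
Final answer: delta = 12.96 mm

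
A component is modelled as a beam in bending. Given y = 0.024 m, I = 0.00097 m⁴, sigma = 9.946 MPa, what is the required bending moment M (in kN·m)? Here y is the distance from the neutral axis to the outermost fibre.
Model: a beam in bending, so sigma = (M·y) / I.
Solve for M: M = (sigma·I) / y.
Convert to SI units:
  sigma = 9.946 MPa = 9.946 × 10⁶ Pa
Substitute:
  M = ((9.946 × 10⁶) × 0.00097) / 0.024
  M = 402000 N·m
Convert: M = 402000 N·m = 402 kN·m
Final answer: M = 402 kN·m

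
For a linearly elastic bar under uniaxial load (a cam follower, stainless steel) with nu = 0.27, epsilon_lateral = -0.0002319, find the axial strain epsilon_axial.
Model: a linearly elastic bar under uniaxial load, so epsilon_lateral = -nu·epsilon_axial.
Solve for epsilon_axial: epsilon_axial = -epsilon_lateral / nu.
Substitute:
  epsilon_axial = -(-0.0002319) / 0.27
  epsilon_axial = 0.0008589
Final answer: epsilon_axial = 0.0008589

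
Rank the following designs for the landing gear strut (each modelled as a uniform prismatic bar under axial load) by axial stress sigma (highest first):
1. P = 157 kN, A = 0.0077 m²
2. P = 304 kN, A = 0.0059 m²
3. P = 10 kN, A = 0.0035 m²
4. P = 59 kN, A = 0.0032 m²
Model: a uniform prismatic bar under axial load, so sigma = P / A (SI units).
  Case 1: sigma = 157000 / 0.0077 = 2.039 × 10⁷ Pa = 20.39 MPa
  Case 2: sigma = 304000 / 0.0059 = 5.153 × 10⁷ Pa = 51.53 MPa
  Case 3: sigma = 10000 / 0.0035 = 2.857 × 10⁶ Pa = 2.857 MPa
  Case 4: sigma = 59000 / 0.0032 = 1.844 × 10⁷ Pa = 18.44 MPa
Ordering: 51.53 MPa (case 2) > 20.39 MPa (case 1) > 18.44 MPa (case 4) > 2.857 MPa (case 3)
Final answer: 2, 1, 4, 3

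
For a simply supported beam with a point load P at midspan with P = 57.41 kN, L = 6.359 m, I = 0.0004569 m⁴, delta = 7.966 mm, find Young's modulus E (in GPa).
Model: a simply supported beam with a point load P at midspan, so delta = (P·L^3) / (48·E·I).
Solve for E: E = (P·L^3) / (48·delta·I).
Convert to SI units:
  P = 57.41 kN = 57410 N
  delta = 7.966 mm = 0.007966 m
Substitute:
  E = (57410 × 6.359^3) / (48 × 0.007966 × 0.0004569)
  E = 8.45 × 10¹⁰ Pa
Convert: E = 8.45 × 10¹⁰ Pa = 84.5 GPa
Final answer: E = 84.5 GPa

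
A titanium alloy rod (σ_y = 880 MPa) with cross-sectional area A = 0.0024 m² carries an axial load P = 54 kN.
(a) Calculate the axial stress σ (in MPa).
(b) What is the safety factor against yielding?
(a) Axial stress σ = P/A. Convert P = 54 kN = 54000 N.
  σ = 54000 / 0.0024 = 2.25 × 10⁷ Pa = 22.5 MPa
(b) Safety factor SF = σ_y/σ = 880 / 22.5 = 39.11
Final answer: (a) σ = 22.5 MPa, (b) SF = 39.11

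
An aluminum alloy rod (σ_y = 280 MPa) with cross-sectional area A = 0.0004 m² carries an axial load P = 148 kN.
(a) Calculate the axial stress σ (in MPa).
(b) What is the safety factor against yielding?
(a) Axial stress σ = P/A. Convert P = 148 kN = 148000 N.
  σ = 148000 / 0.0004 = 3.7 × 10⁸ Pa = 370 MPa
(b) Safety factor SF = σ_y/σ = 280 / 370 = 0.7568
Final answer: (a) σ = 370 MPa, (b) SF = 0.7568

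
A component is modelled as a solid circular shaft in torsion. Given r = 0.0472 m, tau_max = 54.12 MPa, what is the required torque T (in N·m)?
Model: a solid circular shaft in torsion, so tau_max = (2·T) / (π·r^3).
Solve for T: T = (π·tau_max·r^3) / 2.
Convert to SI units:
  tau_max = 54.12 MPa = 5.412 × 10⁷ Pa
Substitute:
  T = (π × (5.412 × 10⁷) × 0.0472^3) / 2
  T = 8939 N·m
Final answer: T = 8939 N·m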